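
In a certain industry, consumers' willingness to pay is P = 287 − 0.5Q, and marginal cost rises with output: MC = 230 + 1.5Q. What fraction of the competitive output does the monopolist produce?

Monopoly sets MR = MC: 287 − Q = 230 + 1.5Q ⇒ Q = 22.8, P = 287 − 0.5·22.8 = 275.6.
Competitive equilibrium sets price equal to marginal cost: 287 − 0.5Q = 230 + 1.5Q, so Q = 28.5 and P = 272.75.
Ratio Q_m/Q_c = 22.8/28.5 = 0.8.

Q_m/Q_c = 0.8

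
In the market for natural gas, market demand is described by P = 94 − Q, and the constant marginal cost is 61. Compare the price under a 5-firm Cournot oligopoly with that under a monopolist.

Cournot with 5 identical firms: the symmetric best-response condition is 94 − 6q = 61. Each firm produces q = 5.5, total output Q = 27.5, price P = 66.5.
The monopolist equates marginal revenue to marginal cost: 94 − 2Q = 61, so Q = 16.5. From demand, P = 77.5.

Cournot: P = 66.5; Monopoly: P = 77.5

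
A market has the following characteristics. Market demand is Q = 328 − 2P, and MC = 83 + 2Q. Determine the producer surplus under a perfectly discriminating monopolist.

PS = 1312.2

Inverting demand: P = 164 − 0.5Q.
Under first-degree price discrimination the firm charges each unit its demand price and produces up to where P = MC, i.e. Q = 32.4. Consumer surplus is zero; producer surplus equals total surplus.
PS = ½·(164 − 83)·32.4 = 1312.2.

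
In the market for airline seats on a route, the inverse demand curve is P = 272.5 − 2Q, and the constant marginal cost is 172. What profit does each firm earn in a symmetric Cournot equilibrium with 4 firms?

π_i = 202.005

Cournot with 4 identical firms: the symmetric best-response condition is 272.5 − 10q = 172. Each firm produces q = 10.05, total output Q = 40.2, price P = 192.1.
Each firm's profit = (192.1 − 172)·10.05 = 202.005.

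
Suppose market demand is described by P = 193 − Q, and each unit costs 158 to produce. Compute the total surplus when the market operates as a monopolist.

TS = 459.375

Monopoly sets MR = MC: 193 − 2Q = 158 ⇒ Q = 17.5, P = 193 − 17.5 = 175.5.
CS = ½·(193 − 175.5)·17.5 = 153.125; PS = (175.5 − 158)·17.5 = 306.25; TS = 459.375.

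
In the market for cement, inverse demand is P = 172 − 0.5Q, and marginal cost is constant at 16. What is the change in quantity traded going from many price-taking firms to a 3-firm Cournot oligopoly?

Under competition P = MC = 16, so Q = (172 − 16)/0.5 = 312.
With 3 symmetric Cournot firms, each firm's FOC gives 172 − 2q = 16, so q = 78, Q = 3·78 = 234, and P = 55.
Change in quantity traded: 234 − 312 = −78.

Q falls by 78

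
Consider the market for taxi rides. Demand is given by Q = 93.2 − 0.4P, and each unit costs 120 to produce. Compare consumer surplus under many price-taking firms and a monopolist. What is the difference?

Consumer surplus falls by 1915.35

Inverting demand: P = 233 − 2.5Q.
Under competition P = MC = 120, so Q = (233 − 120)/2.5 = 45.2.
CS = ½·(233 − 120)·45.2 = 2553.8.
The monopolist equates marginal revenue to marginal cost: 233 − 5Q = 120, so Q = 22.6. From demand, P = 176.5.
CS = ½·(233 − 176.5)·22.6 = 638.45.
Change in consumer surplus: 638.45 − 2553.8 = −1915.35.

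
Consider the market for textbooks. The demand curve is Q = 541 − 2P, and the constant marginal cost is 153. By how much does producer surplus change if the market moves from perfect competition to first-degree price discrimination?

Inverting demand: P = 270.5 − 0.5Q.
Under competition P = MC = 153, so Q = (270.5 − 153)/0.5 = 235.
PS = (153 − 153)·235 = 0.
A perfectly discriminating monopolist sells every unit with P(Q) ≥ MC(Q), so output equals the competitive quantity Q = 235. Each buyer pays their reservation price, so CS = 0 and the firm captures all surplus.
PS = ½·(270.5 − 153)·235 = 13806.25.
Change in producer surplus: 13806.25 − 0 = 13806.25.

PS rises by 13806.25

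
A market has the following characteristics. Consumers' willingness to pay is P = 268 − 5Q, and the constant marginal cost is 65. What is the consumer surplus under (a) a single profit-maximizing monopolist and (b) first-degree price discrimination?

The monopolist equates marginal revenue to marginal cost: 268 − 10Q = 65, so Q = 20.3. From demand, P = 166.5.
CS = ½·(268 − 166.5)·20.3 = 1030.225.
A perfectly discriminating monopolist sells every unit with P(Q) ≥ MC(Q), so output equals the competitive quantity Q = 40.6. Each buyer pays their reservation price, so CS = 0 and the firm captures all surplus.
CS = 0.

Monopoly: CS = 1030.225; Perfect PD: CS = 0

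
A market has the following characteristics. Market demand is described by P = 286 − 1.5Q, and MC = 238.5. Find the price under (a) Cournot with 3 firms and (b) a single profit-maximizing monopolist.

With 3 symmetric Cournot firms, each firm's FOC gives 286 − 6q = 238.5, so q = 95/12, Q = 3·95/12 = 23.75, and P = 250.375.
The monopolist equates marginal revenue to marginal cost: 286 − 3Q = 238.5, so Q = 95/6. From demand, P = 262.25.

Cournot: P = 250.375; Monopoly: P = 262.25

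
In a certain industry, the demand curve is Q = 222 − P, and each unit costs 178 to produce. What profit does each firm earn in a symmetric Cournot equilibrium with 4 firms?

Inverting demand: P = 222 − Q.
Cournot with 4 identical firms: the symmetric best-response condition is 222 − 5q = 178. Each firm produces q = 8.8, total output Q = 35.2, price P = 186.8.
Each firm's profit = (186.8 − 178)·8.8 = 77.44.

π_i = 77.44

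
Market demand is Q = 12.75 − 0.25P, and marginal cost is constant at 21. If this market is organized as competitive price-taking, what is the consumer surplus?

CS = 112.5

Inverting demand: P = 51 − 4Q.
Perfect competition: P = MC = 21, so 51 − 4Q = 21 and Q = 7.5.
CS = ½·(51 − 21)·7.5 = 112.5.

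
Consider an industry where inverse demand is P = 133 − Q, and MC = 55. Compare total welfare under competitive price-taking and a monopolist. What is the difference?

Perfect competition: P = MC = 55, so 133 − Q = 55 and Q = 78.
CS = ½·(133 − 55)·78 = 3042; PS = (55 − 55)·78 = 0; TS = 3042.
Monopoly sets MR = MC: 133 − 2Q = 55 ⇒ Q = 39, P = 133 − 39 = 94.
CS = ½·(133 − 94)·39 = 760.5; PS = (94 − 55)·39 = 1521; TS = 2281.5.
Change in total welfare: 2281.5 − 3042 = −760.5.

TS falls by 760.5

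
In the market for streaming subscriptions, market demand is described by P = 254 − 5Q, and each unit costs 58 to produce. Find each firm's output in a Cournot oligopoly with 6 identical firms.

Cournot with 6 identical firms: the symmetric best-response condition is 254 − 35q = 58. Each firm produces q = 5.6, total output Q = 33.6, price P = 86.

q_i = 5.6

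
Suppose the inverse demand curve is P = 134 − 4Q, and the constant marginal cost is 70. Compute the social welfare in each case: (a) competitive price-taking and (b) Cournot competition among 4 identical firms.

Under competition P = MC = 70, so Q = (134 − 70)/4 = 16.
CS = ½·(134 − 70)·16 = 512; PS = (70 − 70)·16 = 0; TS = 512.
Cournot with 4 identical firms: the symmetric best-response condition is 134 − 20q = 70. Each firm produces q = 3.2, total output Q = 12.8, price P = 82.8.
CS = ½·(134 − 82.8)·12.8 = 327.68; PS = (82.8 − 70)·12.8 = 163.84; TS = 491.52.

Competition: TS = 512; Cournot: TS = 491.52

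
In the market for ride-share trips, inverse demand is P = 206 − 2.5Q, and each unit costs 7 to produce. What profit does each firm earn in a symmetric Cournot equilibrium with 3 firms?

Cournot with 3 identical firms: the symmetric best-response condition is 206 − 10q = 7. Each firm produces q = 19.9, total output Q = 59.7, price P = 56.75.
Each firm's profit = (56.75 − 7)·19.9 = 990.025.

π_i = 990.025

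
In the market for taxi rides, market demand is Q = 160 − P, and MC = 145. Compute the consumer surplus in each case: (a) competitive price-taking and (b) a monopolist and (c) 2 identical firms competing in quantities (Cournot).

Competition: CS = 112.5; Monopoly: CS = 28.125; Cournot: CS = 50

Inverting demand: P = 160 − Q.
Competitive firms price at marginal cost: P = 145, giving Q = 15.
CS = ½·(160 − 145)·15 = 112.5.
The monopolist equates marginal revenue to marginal cost: 160 − 2Q = 145, so Q = 7.5. From demand, P = 152.5.
CS = ½·(160 − 152.5)·7.5 = 28.125.
With 2 symmetric Cournot firms, each firm's FOC gives 160 − 3q = 145, so q = 5, Q = 2·5 = 10, and P = 150.
CS = ½·(160 − 150)·10 = 50.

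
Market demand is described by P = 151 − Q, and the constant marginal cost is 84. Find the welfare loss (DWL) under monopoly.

Perfect competition: P = MC = 84, so 151 − Q = 84 and Q = 67.
A monopolist chooses Q where MR = MC. MR = 151 − 2Q; setting this equal to 84 gives Q = 33.5 and P = 117.5.
DWL is the triangle between Q = 33.5 and Q = 67: ½·(67 − 33.5)·(117.5 − 84) = 561.125.

DWL = 561.125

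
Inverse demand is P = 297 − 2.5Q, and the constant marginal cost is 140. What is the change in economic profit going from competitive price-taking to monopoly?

Perfect competition: P = MC = 140, so 297 − 2.5Q = 140 and Q = 62.8.
Profit = (140 − 140)·62.8 = 0.
Monopoly sets MR = MC: 297 − 5Q = 140 ⇒ Q = 31.4, P = 297 − 2.5·31.4 = 218.5.
Profit = (218.5 − 140)·31.4 = 2464.9.
Change in economic profit: 2464.9 − 0 = 2464.9.

π rises by 2464.9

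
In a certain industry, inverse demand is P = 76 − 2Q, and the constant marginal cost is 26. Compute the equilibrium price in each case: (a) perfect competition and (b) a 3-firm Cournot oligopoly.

Competitive firms price at marginal cost: P = 26, giving Q = 25.
In a 3-firm Cournot equilibrium, symmetry and the first-order condition give q = (76 − 26)/(8) = 6.25. So Q = 18.75 and P = 38.5.

Competition: P = 26; Cournot: P = 38.5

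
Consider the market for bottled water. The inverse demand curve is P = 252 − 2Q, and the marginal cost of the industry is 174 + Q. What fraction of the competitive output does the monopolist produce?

Monopoly sets MR = MC: 252 − 4Q = 174 + Q ⇒ Q = 15.6, P = 252 − 2·15.6 = 220.8.
Competitive equilibrium sets price equal to marginal cost: 252 − 2Q = 174 + Q, so Q = 26 and P = 200.
Ratio Q_m/Q_c = 15.6/26 = 0.6.

Q_m/Q_c = 0.6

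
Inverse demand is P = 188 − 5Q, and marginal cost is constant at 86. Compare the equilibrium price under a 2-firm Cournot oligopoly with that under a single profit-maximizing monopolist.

Cournot with 2 identical firms: the symmetric best-response condition is 188 − 15q = 86. Each firm produces q = 6.8, total output Q = 13.6, price P = 120.
Monopoly sets MR = MC: 188 − 10Q = 86 ⇒ Q = 10.2, P = 188 − 5·10.2 = 137.

Cournot: P = 120; Monopoly: P = 137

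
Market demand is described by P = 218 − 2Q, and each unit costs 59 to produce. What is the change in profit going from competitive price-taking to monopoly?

π rises by 3160.125

Competitive firms price at marginal cost: P = 59, giving Q = 79.5.
Profit = (59 − 59)·79.5 = 0.
A monopolist chooses Q where MR = MC. MR = 218 − 4Q; setting this equal to 59 gives Q = 39.75 and P = 138.5.
Profit = (138.5 − 59)·39.75 = 3160.125.
Change in profit: 3160.125 − 0 = 3160.125.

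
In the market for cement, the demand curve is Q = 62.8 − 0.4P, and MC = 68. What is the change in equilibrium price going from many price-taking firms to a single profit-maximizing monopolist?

Inverting demand: P = 157 − 2.5Q.
Competitive firms price at marginal cost: P = 68, giving Q = 35.6.
The monopolist equates marginal revenue to marginal cost: 157 − 5Q = 68, so Q = 17.8. From demand, P = 112.5.
Change in equilibrium price: 112.5 − 68 = 44.5.

Equilibrium price rises by 44.5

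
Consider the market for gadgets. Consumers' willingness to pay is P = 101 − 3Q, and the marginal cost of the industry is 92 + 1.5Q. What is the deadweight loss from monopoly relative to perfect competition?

Competitive equilibrium sets price equal to marginal cost: 101 − 3Q = 92 + 1.5Q, so Q = 2 and P = 95.
Monopoly sets MR = MC: 101 − 6Q = 92 + 1.5Q ⇒ Q = 1.2, P = 101 − 3·1.2 = 97.4.
CS = ½·(101 − 95)·2 = 6; PS = (95·2 − 92·2 − ½·1.5·2²) = 3; TS = 9.
CS = ½·(101 − 97.4)·1.2 = 2.16; PS = (97.4·1.2 − 92·1.2 − ½·1.5·1.2²) = 5.4; TS = 7.56.
DWL = 9 − 7.56 = 1.44.

DWL = 1.44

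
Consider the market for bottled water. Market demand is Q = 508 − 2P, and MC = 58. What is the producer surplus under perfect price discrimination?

PS = 38416

Inverting demand: P = 254 − 0.5Q.
With perfect price discrimination, output is the efficient level Q = 392 (where demand meets MC), but every buyer pays their willingness to pay: CS = 0 and PS = total surplus.
PS = ½·(254 − 58)·392 = 38416.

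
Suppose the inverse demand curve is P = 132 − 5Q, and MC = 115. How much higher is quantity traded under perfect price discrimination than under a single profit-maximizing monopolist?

Monopoly sets MR = MC: 132 − 10Q = 115 ⇒ Q = 1.7, P = 132 − 5·1.7 = 123.5.
With perfect price discrimination, output is the efficient level Q = 3.4 (where demand meets MC), but every buyer pays their willingness to pay: CS = 0 and PS = total surplus.
Change in quantity traded: 3.4 − 1.7 = 1.7.

Quantity traded rises by 1.7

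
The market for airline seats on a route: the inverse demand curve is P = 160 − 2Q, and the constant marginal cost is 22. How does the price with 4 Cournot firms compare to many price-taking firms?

In a 4-firm Cournot equilibrium, symmetry and the first-order condition give q = (160 − 22)/(10) = 13.8. So Q = 55.2 and P = 49.6.
Under competition P = MC = 22, so Q = (160 − 22)/2 = 69.

Cournot: P = 49.6; Competition: P = 22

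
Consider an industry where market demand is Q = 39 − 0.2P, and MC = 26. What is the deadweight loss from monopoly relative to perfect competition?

DWL = 714.025

Inverting demand: P = 195 − 5Q.
Under competition P = MC = 26, so Q = (195 − 26)/5 = 33.8.
The monopolist equates marginal revenue to marginal cost: 195 − 10Q = 26, so Q = 16.9. From demand, P = 110.5.
DWL is the triangle between Q = 16.9 and Q = 33.8: ½·(33.8 − 16.9)·(110.5 − 26) = 714.025.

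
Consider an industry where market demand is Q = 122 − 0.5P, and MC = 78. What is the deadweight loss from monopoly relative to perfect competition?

Inverting demand: P = 244 − 2Q.
Competitive firms price at marginal cost: P = 78, giving Q = 83.
A monopolist chooses Q where MR = MC. MR = 244 − 4Q; setting this equal to 78 gives Q = 41.5 and P = 161.
DWL is the triangle between Q = 41.5 and Q = 83: ½·(83 − 41.5)·(161 − 78) = 1722.25.

DWL = 1722.25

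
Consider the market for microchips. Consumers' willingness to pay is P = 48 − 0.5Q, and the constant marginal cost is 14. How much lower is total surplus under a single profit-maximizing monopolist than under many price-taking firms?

Under competition P = MC = 14, so Q = (48 − 14)/0.5 = 68.
CS = ½·(48 − 14)·68 = 1156; PS = (14 − 14)·68 = 0; TS = 1156.
A monopolist chooses Q where MR = MC. MR = 48 − Q; setting this equal to 14 gives Q = 34 and P = 31.
CS = ½·(48 − 31)·34 = 289; PS = (31 − 14)·34 = 578; TS = 867.
Change in total surplus: 867 − 1156 = −289.

TS falls by 289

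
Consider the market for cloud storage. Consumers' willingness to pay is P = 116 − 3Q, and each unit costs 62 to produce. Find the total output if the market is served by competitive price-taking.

Q = 18

Competitive firms price at marginal cost: P = 62, giving Q = 18.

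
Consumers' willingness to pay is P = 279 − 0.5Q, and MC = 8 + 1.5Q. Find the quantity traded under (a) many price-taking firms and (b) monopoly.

Competitive equilibrium sets price equal to marginal cost: 279 − 0.5Q = 8 + 1.5Q, so Q = 135.5 and P = 211.25.
The monopolist equates marginal revenue to marginal cost: 279 − Q = 8 + 1.5Q, so Q = 108.4. From demand, P = 224.8.

Competition: Q = 135.5; Monopoly: Q = 108.4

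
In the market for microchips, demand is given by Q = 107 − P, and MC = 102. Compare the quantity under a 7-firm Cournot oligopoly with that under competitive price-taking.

Inverting demand: P = 107 − Q.
In a 7-firm Cournot equilibrium, symmetry and the first-order condition give q = (107 − 102)/(8) = 0.625. So Q = 4.375 and P = 102.625.
Perfect competition: P = MC = 102, so 107 − Q = 102 and Q = 5.

Cournot: Q = 4.375; Competition: Q = 5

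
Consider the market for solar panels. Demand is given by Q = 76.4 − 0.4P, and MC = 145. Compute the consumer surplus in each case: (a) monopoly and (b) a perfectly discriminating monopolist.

Inverting demand: P = 191 − 2.5Q.
Monopoly sets MR = MC: 191 − 5Q = 145 ⇒ Q = 9.2, P = 191 − 2.5·9.2 = 168.
CS = ½·(191 − 168)·9.2 = 105.8.
A perfectly discriminating monopolist sells every unit with P(Q) ≥ MC(Q), so output equals the competitive quantity Q = 18.4. Each buyer pays their reservation price, so CS = 0 and the firm captures all surplus.
CS = 0.

Monopoly: CS = 105.8; Perfect PD: CS = 0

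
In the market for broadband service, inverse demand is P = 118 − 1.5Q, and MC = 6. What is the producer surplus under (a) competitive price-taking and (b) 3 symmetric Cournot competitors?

Under competition P = MC = 6, so Q = (118 − 6)/1.5 = 224/3.
PS = (6 − 6)·224/3 = 0.
In a 3-firm Cournot equilibrium, symmetry and the first-order condition give q = (118 − 6)/(6) = 56/3. So Q = 56 and P = 34.
PS = (34 − 6)·56 = 1568.

Competition: PS = 0; Cournot: PS = 1568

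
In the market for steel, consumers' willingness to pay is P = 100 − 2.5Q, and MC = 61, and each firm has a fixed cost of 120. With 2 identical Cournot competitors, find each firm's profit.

Cournot with 2 identical firms: the symmetric best-response condition is 100 − 7.5q = 61. Each firm produces q = 5.2, total output Q = 10.4, price P = 74.
Each firm's profit = (74 − 61)·5.2 − 120 = −52.4.

π_i = −52.4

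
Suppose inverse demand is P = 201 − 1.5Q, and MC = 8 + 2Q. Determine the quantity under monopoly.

The monopolist equates marginal revenue to marginal cost: 201 − 3Q = 8 + 2Q, so Q = 38.6. From demand, P = 143.1.

Q = 38.6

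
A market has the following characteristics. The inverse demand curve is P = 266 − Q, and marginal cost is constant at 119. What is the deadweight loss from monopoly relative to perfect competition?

Competitive firms price at marginal cost: P = 119, giving Q = 147.
The monopolist equates marginal revenue to marginal cost: 266 − 2Q = 119, so Q = 73.5. From demand, P = 192.5.
DWL is the triangle between Q = 73.5 and Q = 147: ½·(147 − 73.5)·(192.5 − 119) = 2701.125.

DWL = 2701.125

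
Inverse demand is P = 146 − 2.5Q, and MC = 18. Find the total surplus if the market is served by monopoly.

TS = 2457.6

A monopolist chooses Q where MR = MC. MR = 146 − 5Q; setting this equal to 18 gives Q = 25.6 and P = 82.
CS = ½·(146 − 82)·25.6 = 819.2; PS = (82 − 18)·25.6 = 1638.4; TS = 2457.6.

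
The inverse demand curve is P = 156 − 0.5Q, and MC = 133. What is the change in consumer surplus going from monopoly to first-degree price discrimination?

The monopolist equates marginal revenue to marginal cost: 156 − Q = 133, so Q = 23. From demand, P = 144.5.
CS = ½·(156 − 144.5)·23 = 132.25.
With perfect price discrimination, output is the efficient level Q = 46 (where demand meets MC), but every buyer pays their willingness to pay: CS = 0 and PS = total surplus.
CS = 0.
Change in consumer surplus: 0 − 132.25 = −132.25.

CS falls by 132.25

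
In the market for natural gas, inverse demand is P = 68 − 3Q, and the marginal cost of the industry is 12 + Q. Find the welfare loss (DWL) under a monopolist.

DWL = 72

Competitive equilibrium sets price equal to marginal cost: 68 − 3Q = 12 + Q, so Q = 14 and P = 26.
A monopolist chooses Q where MR = MC. MR = 68 − 6Q; setting this equal to 12 + Q gives Q = 8 and P = 44.
CS = ½·(68 − 26)·14 = 294; PS = (26·14 − 12·14 − ½·1·14²) = 98; TS = 392.
CS = ½·(68 − 44)·8 = 96; PS = (44·8 − 12·8 − ½·1·8²) = 224; TS = 320.
DWL = 392 − 320 = 72.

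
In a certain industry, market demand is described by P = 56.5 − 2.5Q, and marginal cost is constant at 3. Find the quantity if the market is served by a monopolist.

The monopolist equates marginal revenue to marginal cost: 56.5 − 5Q = 3, so Q = 10.7. From demand, P = 29.75.

Q = 10.7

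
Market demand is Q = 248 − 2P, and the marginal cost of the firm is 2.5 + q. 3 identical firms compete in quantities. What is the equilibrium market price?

P = 63.25

Inverting demand: P = 124 − 0.5Q.
Cournot with 3 identical firms: the symmetric best-response condition is 124 − 2q = 2.5 + q. Each firm produces q = 40.5, total output Q = 121.5, price P = 63.25.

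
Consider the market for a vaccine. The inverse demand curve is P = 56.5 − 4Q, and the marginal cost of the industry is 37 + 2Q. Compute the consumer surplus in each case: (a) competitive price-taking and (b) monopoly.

Competitive equilibrium sets price equal to marginal cost: 56.5 − 4Q = 37 + 2Q, so Q = 3.25 and P = 43.5.
CS = ½·(56.5 − 43.5)·3.25 = 21.125.
Monopoly sets MR = MC: 56.5 − 8Q = 37 + 2Q ⇒ Q = 1.95, P = 56.5 − 4·1.95 = 48.7.
CS = ½·(56.5 − 48.7)·1.95 = 7.605.

Competition: CS = 21.125; Monopoly: CS = 7.605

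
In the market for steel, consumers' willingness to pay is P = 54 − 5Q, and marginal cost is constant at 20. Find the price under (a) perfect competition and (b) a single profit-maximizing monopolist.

Under competition P = MC = 20, so Q = (54 − 20)/5 = 6.8.
The monopolist equates marginal revenue to marginal cost: 54 − 10Q = 20, so Q = 3.4. From demand, P = 37.

Competition: P = 20; Monopoly: P = 37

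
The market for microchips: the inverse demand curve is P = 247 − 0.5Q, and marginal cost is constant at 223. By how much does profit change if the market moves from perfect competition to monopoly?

Under competition P = MC = 223, so Q = (247 − 223)/0.5 = 48.
Profit = (223 − 223)·48 = 0.
A monopolist chooses Q where MR = MC. MR = 247 − Q; setting this equal to 223 gives Q = 24 and P = 235.
Profit = (235 − 223)·24 = 288.
Change in profit: 288 − 0 = 288.

Profit rises by 288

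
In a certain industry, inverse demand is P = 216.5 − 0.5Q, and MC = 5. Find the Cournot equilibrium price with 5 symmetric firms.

P = 40.25

With 5 symmetric Cournot firms, each firm's FOC gives 216.5 − 3q = 5, so q = 70.5, Q = 5·70.5 = 352.5, and P = 40.25.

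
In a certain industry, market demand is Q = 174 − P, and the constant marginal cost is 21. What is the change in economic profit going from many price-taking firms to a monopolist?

Inverting demand: P = 174 − Q.
Perfect competition: P = MC = 21, so 174 − Q = 21 and Q = 153.
Profit = (21 − 21)·153 = 0.
A monopolist chooses Q where MR = MC. MR = 174 − 2Q; setting this equal to 21 gives Q = 76.5 and P = 97.5.
Profit = (97.5 − 21)·76.5 = 5852.25.
Change in economic profit: 5852.25 − 0 = 5852.25.

Economic profit rises by 5852.25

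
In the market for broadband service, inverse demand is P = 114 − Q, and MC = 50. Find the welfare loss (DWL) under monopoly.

Perfect competition: P = MC = 50, so 114 − Q = 50 and Q = 64.
The monopolist equates marginal revenue to marginal cost: 114 − 2Q = 50, so Q = 32. From demand, P = 82.
DWL is the triangle between Q = 32 and Q = 64: ½·(64 − 32)·(82 − 50) = 512.

DWL = 512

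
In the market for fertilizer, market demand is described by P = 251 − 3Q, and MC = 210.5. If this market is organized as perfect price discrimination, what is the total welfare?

With perfect price discrimination, output is the efficient level Q = 13.5 (where demand meets MC), but every buyer pays their willingness to pay: CS = 0 and PS = total surplus.
TS = 273.375 (equal to competitive TS).

TS = 273.375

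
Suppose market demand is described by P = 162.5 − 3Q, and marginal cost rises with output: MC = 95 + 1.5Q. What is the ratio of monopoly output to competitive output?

Q_m/Q_c = 0.6

The monopolist equates marginal revenue to marginal cost: 162.5 − 6Q = 95 + 1.5Q, so Q = 9. From demand, P = 135.5.
Under competition P = MC: 162.5 − 3Q = 95 + 1.5Q ⇒ Q = 15, P = 117.5.
Ratio Q_m/Q_c = 9/15 = 0.6.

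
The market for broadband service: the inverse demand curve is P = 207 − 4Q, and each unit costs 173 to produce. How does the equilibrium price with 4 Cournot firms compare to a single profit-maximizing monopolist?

Cournot: P = 179.8; Monopoly: P = 190

In a 4-firm Cournot equilibrium, symmetry and the first-order condition give q = (207 − 173)/(20) = 1.7. So Q = 6.8 and P = 179.8.
A monopolist chooses Q where MR = MC. MR = 207 − 8Q; setting this equal to 173 gives Q = 4.25 and P = 190.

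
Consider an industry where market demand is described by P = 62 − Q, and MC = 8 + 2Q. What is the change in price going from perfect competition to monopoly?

Competitive equilibrium sets price equal to marginal cost: 62 − Q = 8 + 2Q, so Q = 18 and P = 44.
Monopoly sets MR = MC: 62 − 2Q = 8 + 2Q ⇒ Q = 13.5, P = 62 − 13.5 = 48.5.
Change in price: 48.5 − 44 = 4.5.

P rises by 4.5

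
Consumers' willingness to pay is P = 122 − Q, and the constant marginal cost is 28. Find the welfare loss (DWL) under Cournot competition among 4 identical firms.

DWL = 176.72

Perfect competition: P = MC = 28, so 122 − Q = 28 and Q = 94.
Cournot with 4 identical firms: the symmetric best-response condition is 122 − 5q = 28. Each firm produces q = 18.8, total output Q = 75.2, price P = 46.8.
DWL is the triangle between Q = 75.2 and Q = 94: ½·(94 − 75.2)·(46.8 − 28) = 176.72.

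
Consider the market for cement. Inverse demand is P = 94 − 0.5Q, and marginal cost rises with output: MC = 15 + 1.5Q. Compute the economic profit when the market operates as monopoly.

Profit = 1248.2

A monopolist chooses Q where MR = MC. MR = 94 − Q; setting this equal to 15 + 1.5Q gives Q = 31.6 and P = 78.2.
Profit = 78.2·31.6 − (15·31.6 + ½·1.5·31.6²) = 1248.2.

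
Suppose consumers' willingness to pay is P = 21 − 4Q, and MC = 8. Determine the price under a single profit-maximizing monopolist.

P = 14.5

The monopolist equates marginal revenue to marginal cost: 21 − 8Q = 8, so Q = 1.625. From demand, P = 14.5.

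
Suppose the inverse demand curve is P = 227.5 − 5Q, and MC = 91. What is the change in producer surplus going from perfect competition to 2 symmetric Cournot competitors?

Competitive firms price at marginal cost: P = 91, giving Q = 27.3.
PS = (91 − 91)·27.3 = 0.
Cournot with 2 identical firms: the symmetric best-response condition is 227.5 − 15q = 91. Each firm produces q = 9.1, total output Q = 18.2, price P = 136.5.
PS = (136.5 − 91)·18.2 = 828.1.
Change in producer surplus: 828.1 − 0 = 828.1.

Producer surplus rises by 828.1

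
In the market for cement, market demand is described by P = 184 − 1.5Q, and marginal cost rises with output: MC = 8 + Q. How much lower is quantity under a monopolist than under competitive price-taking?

Competitive equilibrium sets price equal to marginal cost: 184 − 1.5Q = 8 + Q, so Q = 70.4 and P = 78.4.
A monopolist chooses Q where MR = MC. MR = 184 − 3Q; setting this equal to 8 + Q gives Q = 44 and P = 118.
Change in quantity: 44 − 70.4 = −26.4.

Q falls by 26.4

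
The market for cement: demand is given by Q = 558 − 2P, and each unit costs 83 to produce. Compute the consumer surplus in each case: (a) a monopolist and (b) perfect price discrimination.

Monopoly: CS = 9604; Perfect PD: CS = 0

Inverting demand: P = 279 − 0.5Q.
A monopolist chooses Q where MR = MC. MR = 279 − Q; setting this equal to 83 gives Q = 196 and P = 181.
CS = ½·(279 − 181)·196 = 9604.
A perfectly discriminating monopolist sells every unit with P(Q) ≥ MC(Q), so output equals the competitive quantity Q = 392. Each buyer pays their reservation price, so CS = 0 and the firm captures all surplus.
CS = 0.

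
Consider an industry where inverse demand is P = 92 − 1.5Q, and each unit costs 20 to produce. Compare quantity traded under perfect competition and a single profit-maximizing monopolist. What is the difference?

Q falls by 24

Competitive firms price at marginal cost: P = 20, giving Q = 48.
The monopolist equates marginal revenue to marginal cost: 92 − 3Q = 20, so Q = 24. From demand, P = 56.
Change in quantity traded: 24 − 48 = −24.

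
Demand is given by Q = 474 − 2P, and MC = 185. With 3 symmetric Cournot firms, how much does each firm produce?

q_i = 26

Inverting demand: P = 237 − 0.5Q.
Cournot with 3 identical firms: the symmetric best-response condition is 237 − 2q = 185. Each firm produces q = 26, total output Q = 78, price P = 198.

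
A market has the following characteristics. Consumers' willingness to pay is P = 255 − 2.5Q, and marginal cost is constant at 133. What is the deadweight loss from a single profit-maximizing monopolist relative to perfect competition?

Competitive firms price at marginal cost: P = 133, giving Q = 48.8.
A monopolist chooses Q where MR = MC. MR = 255 − 5Q; setting this equal to 133 gives Q = 24.4 and P = 194.
DWL is the triangle between Q = 24.4 and Q = 48.8: ½·(48.8 − 24.4)·(194 − 133) = 744.2.

DWL = 744.2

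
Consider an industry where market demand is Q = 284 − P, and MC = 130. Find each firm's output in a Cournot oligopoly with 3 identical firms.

Inverting demand: P = 284 − Q.
Cournot with 3 identical firms: the symmetric best-response condition is 284 − 4q = 130. Each firm produces q = 38.5, total output Q = 115.5, price P = 168.5.

q_i = 38.5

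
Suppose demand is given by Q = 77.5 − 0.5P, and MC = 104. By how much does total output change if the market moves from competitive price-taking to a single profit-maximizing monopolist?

Inverting demand: P = 155 − 2Q.
Under competition P = MC = 104, so Q = (155 − 104)/2 = 25.5.
A monopolist chooses Q where MR = MC. MR = 155 − 4Q; setting this equal to 104 gives Q = 12.75 and P = 129.5.
Change in total output: 12.75 − 25.5 = −12.75.

Q falls by 12.75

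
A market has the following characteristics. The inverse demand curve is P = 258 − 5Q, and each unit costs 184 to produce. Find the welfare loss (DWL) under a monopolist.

DWL = 136.9

Competitive firms price at marginal cost: P = 184, giving Q = 14.8.
A monopolist chooses Q where MR = MC. MR = 258 − 10Q; setting this equal to 184 gives Q = 7.4 and P = 221.
DWL is the triangle between Q = 7.4 and Q = 14.8: ½·(14.8 − 7.4)·(221 − 184) = 136.9.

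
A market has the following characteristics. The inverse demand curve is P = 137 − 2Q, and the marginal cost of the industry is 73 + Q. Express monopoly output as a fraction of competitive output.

Q_m/Q_c = 0.6

The monopolist equates marginal revenue to marginal cost: 137 − 4Q = 73 + Q, so Q = 12.8. From demand, P = 111.4.
Under competition P = MC: 137 − 2Q = 73 + Q ⇒ Q = 64/3, P = 283/3.
Ratio Q_m/Q_c = 12.8/(64/3) = 0.6.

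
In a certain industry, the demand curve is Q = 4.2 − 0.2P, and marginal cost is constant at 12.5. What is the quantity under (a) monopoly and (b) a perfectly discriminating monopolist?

Monopoly: Q = 0.85; Perfect PD: Q = 1.7

Inverting demand: P = 21 − 5Q.
Monopoly sets MR = MC: 21 − 10Q = 12.5 ⇒ Q = 0.85, P = 21 − 5·0.85 = 16.75.
A perfectly discriminating monopolist sells every unit with P(Q) ≥ MC(Q), so output equals the competitive quantity Q = 1.7. Each buyer pays their reservation price, so CS = 0 and the firm captures all surplus.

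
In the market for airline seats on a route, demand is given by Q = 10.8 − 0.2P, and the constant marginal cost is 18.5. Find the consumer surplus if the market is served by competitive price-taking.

CS = 126.025

Inverting demand: P = 54 − 5Q.
Perfect competition: P = MC = 18.5, so 54 − 5Q = 18.5 and Q = 7.1.
CS = ½·(54 − 18.5)·7.1 = 126.025.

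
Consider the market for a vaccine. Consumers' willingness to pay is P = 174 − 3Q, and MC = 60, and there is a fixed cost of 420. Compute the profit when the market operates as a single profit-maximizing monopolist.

Profit = 663

A monopolist chooses Q where MR = MC. MR = 174 − 6Q; setting this equal to 60 gives Q = 19 and P = 117.
Profit = (117 − 60)·19 − 420 = 663.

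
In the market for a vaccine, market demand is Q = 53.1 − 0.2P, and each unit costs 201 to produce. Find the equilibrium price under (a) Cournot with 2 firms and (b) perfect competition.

Inverting demand: P = 265.5 − 5Q.
Cournot with 2 identical firms: the symmetric best-response condition is 265.5 − 15q = 201. Each firm produces q = 4.3, total output Q = 8.6, price P = 222.5.
Perfect competition: P = MC = 201, so 265.5 − 5Q = 201 and Q = 12.9.

Cournot: P = 222.5; Competition: P = 201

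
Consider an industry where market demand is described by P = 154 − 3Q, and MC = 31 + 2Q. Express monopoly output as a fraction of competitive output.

Q_m/Q_c = 0.625

A monopolist chooses Q where MR = MC. MR = 154 − 6Q; setting this equal to 31 + 2Q gives Q = 15.375 and P = 107.875.
Competitive equilibrium sets price equal to marginal cost: 154 − 3Q = 31 + 2Q, so Q = 24.6 and P = 80.2.
Ratio Q_m/Q_c = 15.375/24.6 = 0.625.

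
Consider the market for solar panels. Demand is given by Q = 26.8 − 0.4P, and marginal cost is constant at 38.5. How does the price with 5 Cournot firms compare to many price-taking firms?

Cournot: P = 43.25; Competition: P = 38.5

Inverting demand: P = 67 − 2.5Q.
Cournot with 5 identical firms: the symmetric best-response condition is 67 − 15q = 38.5. Each firm produces q = 1.9, total output Q = 9.5, price P = 43.25.
Perfect competition: P = MC = 38.5, so 67 − 2.5Q = 38.5 and Q = 11.4.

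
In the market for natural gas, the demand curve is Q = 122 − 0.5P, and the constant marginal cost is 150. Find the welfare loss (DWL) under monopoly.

DWL = 552.25

Inverting demand: P = 244 − 2Q.
Competitive firms price at marginal cost: P = 150, giving Q = 47.
Monopoly sets MR = MC: 244 − 4Q = 150 ⇒ Q = 23.5, P = 244 − 2·23.5 = 197.
DWL is the triangle between Q = 23.5 and Q = 47: ½·(47 − 23.5)·(197 − 150) = 552.25.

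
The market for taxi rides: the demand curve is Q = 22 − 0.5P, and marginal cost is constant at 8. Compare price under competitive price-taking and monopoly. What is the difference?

Inverting demand: P = 44 − 2Q.
Under competition P = MC = 8, so Q = (44 − 8)/2 = 18.
The monopolist equates marginal revenue to marginal cost: 44 − 4Q = 8, so Q = 9. From demand, P = 26.
Change in price: 26 − 8 = 18.

P rises by 18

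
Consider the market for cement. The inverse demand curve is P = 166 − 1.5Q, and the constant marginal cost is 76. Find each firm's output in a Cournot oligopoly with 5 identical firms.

q_i = 10

In a 5-firm Cournot equilibrium, symmetry and the first-order condition give q = (166 − 76)/(9) = 10. So Q = 50 and P = 91.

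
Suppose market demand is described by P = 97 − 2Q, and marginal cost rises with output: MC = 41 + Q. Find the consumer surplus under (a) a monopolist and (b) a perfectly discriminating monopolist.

The monopolist equates marginal revenue to marginal cost: 97 − 4Q = 41 + Q, so Q = 11.2. From demand, P = 74.6.
CS = ½·(97 − 74.6)·11.2 = 125.44.
With perfect price discrimination, output is the efficient level Q = 56/3 (where demand meets MC), but every buyer pays their willingness to pay: CS = 0 and PS = total surplus.
CS = 0.

Monopoly: CS = 125.44; Perfect PD: CS = 0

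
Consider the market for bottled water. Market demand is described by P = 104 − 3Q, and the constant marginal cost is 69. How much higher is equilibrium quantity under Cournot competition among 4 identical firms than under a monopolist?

The monopolist equates marginal revenue to marginal cost: 104 − 6Q = 69, so Q = 35/6. From demand, P = 86.5.
With 4 symmetric Cournot firms, each firm's FOC gives 104 − 15q = 69, so q = 7/3, Q = 4·7/3 = 28/3, and P = 76.
Change in equilibrium quantity: 28/3 − 35/6 = 3.5.

Q rises by 3.5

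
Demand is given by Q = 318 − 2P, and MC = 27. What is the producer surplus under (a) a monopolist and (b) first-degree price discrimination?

Inverting demand: P = 159 − 0.5Q.
The monopolist equates marginal revenue to marginal cost: 159 − Q = 27, so Q = 132. From demand, P = 93.
PS = (93 − 27)·132 = 8712.
With perfect price discrimination, output is the efficient level Q = 264 (where demand meets MC), but every buyer pays their willingness to pay: CS = 0 and PS = total surplus.
PS = ½·(159 − 27)·264 = 17424.

Monopoly: PS = 8712; Perfect PD: PS = 17424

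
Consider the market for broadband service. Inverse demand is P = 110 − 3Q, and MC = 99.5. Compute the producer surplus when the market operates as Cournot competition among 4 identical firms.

PS = 5.88

With 4 symmetric Cournot firms, each firm's FOC gives 110 − 15q = 99.5, so q = 0.7, Q = 4·0.7 = 2.8, and P = 101.6.
PS = (101.6 − 99.5)·2.8 = 5.88.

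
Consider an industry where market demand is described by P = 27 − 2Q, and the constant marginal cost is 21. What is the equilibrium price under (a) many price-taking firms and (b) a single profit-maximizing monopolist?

Competition: P = 21; Monopoly: P = 24

Perfect competition: P = MC = 21, so 27 − 2Q = 21 and Q = 3.
Monopoly sets MR = MC: 27 − 4Q = 21 ⇒ Q = 1.5, P = 27 − 2·1.5 = 24.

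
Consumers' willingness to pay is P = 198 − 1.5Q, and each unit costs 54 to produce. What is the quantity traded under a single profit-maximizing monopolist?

Q = 48

Monopoly sets MR = MC: 198 − 3Q = 54 ⇒ Q = 48, P = 198 − 1.5·48 = 126.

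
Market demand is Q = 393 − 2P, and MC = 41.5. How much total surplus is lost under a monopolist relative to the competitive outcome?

Inverting demand: P = 196.5 − 0.5Q.
Competitive firms price at marginal cost: P = 41.5, giving Q = 310.
The monopolist equates marginal revenue to marginal cost: 196.5 − Q = 41.5, so Q = 155. From demand, P = 119.
DWL is the triangle between Q = 155 and Q = 310: ½·(310 − 155)·(119 − 41.5) = 6006.25.

DWL = 6006.25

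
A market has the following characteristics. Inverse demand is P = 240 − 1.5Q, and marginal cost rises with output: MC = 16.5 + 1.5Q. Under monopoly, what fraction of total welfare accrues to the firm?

The monopolist equates marginal revenue to marginal cost: 240 − 3Q = 16.5 + 1.5Q, so Q = 149/3. From demand, P = 165.5.
CS = ½·(240 − 165.5)·149/3 = 22201/12.
PS = P·Q − VC(Q) = 165.5·149/3 − (16.5·149/3 + ½·1.5·(149/3)²) = 5550.25.
Share captured = PS/TS = 5550.25/(22201/3) = 0.75.

PS/TS = 0.75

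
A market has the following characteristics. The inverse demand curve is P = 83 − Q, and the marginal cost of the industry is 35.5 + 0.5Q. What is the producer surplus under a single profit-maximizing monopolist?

PS = 451.25

A monopolist chooses Q where MR = MC. MR = 83 − 2Q; setting this equal to 35.5 + 0.5Q gives Q = 19 and P = 64.
PS = P·Q − VC(Q) = 64·19 − (35.5·19 + ½·0.5·19²) = 451.25.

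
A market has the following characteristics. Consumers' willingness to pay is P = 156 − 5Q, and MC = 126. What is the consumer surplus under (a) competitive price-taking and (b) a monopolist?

Competition: CS = 90; Monopoly: CS = 22.5

Competitive firms price at marginal cost: P = 126, giving Q = 6.
CS = ½·(156 − 126)·6 = 90.
Monopoly sets MR = MC: 156 − 10Q = 126 ⇒ Q = 3, P = 156 − 5·3 = 141.
CS = ½·(156 − 141)·3 = 22.5.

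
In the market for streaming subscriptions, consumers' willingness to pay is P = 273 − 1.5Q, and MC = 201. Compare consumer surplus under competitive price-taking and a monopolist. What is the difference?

CS falls by 1296

Under competition P = MC = 201, so Q = (273 − 201)/1.5 = 48.
CS = ½·(273 − 201)·48 = 1728.
Monopoly sets MR = MC: 273 − 3Q = 201 ⇒ Q = 24, P = 273 − 1.5·24 = 237.
CS = ½·(273 − 237)·24 = 432.
Change in consumer surplus: 432 − 1728 = −1296.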